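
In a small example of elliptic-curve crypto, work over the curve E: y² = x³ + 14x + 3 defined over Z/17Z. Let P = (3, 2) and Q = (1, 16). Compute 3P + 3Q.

First 3P:
Repeated addition: build up to 3P.
2P: tangent at (3, 2): λ = (3·3² + 14)/(2·2) ≡ 7/4. 4⁻¹ ≡ 13 (mod 17), so λ ≡ 7·13 ≡ 6.
  x = λ² - 3 - 3 = 36 - 6 ≡ 13; y = λ·(3 - 13) - 2 ≡ 6. → (13, 6)
3P: (13, 6) + (3, 2). λ = (2 - 6)/(3 - 13) ≡ 13/7 mod 17. 7⁻¹ ≡ 5 (mod 17), so λ ≡ 14.
  x = λ² - 13 - 3 = 196 - 16 ≡ 10; y = λ·(13 - 10) - 6 ≡ 2. → (10, 2)
3P = (10, 2).
Next 3Q:
Repeated addition: build up to 3Q.
2Q: tangent at (1, 16): λ = (3·1² + 14)/(2·16) ≡ 0/15. 15⁻¹ ≡ 8 (mod 17), so λ ≡ 0·8 ≡ 0.
  x = λ² - 1 - 1 = 0 - 2 ≡ 15; y = λ·(1 - 15) - 16 ≡ 1. → (15, 1)
3Q: (15, 1) + (1, 16). λ = (16 - 1)/(1 - 15) ≡ 15/3 mod 17. 3⁻¹ ≡ 6 (mod 17) since 3·6 = 18 ≡ 1, so λ ≡ 5.
  x = λ² - 15 - 1 = 25 - 16 ≡ 9; y = λ·(15 - 9) - 1 ≡ 12. → (9, 12)
3Q = (9, 12).
Finally 3P + 3Q:
(10, 2) + (9, 12). λ = (12 - 2)/(9 - 10) ≡ 10/16 mod 17. 16⁻¹ ≡ 16 (mod 17), so λ ≡ 7.
  x = λ² - 10 - 9 = 49 - 19 ≡ 13; y = λ·(10 - 13) - 2 ≡ 11. → (13, 11)

(13, 11)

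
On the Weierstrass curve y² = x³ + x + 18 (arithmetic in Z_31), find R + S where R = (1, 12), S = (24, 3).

(0, 24)

(1, 12) + (24, 3). λ = (3 - 12)/(24 - 1) ≡ 22/23 mod 31. 23⁻¹ ≡ 27 (mod 31), so λ ≡ 5.
  x = λ² - 1 - 24 = 25 - 25 ≡ 0; y = λ·(1 - 0) - 12 ≡ 24. → (0, 24)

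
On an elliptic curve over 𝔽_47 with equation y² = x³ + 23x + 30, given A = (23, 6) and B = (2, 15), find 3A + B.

(11, 43)

First 3A:
Repeated addition: build up to 3A.
2A: tangent at (23, 6): λ = (3·23² + 23)/(2·6) ≡ 12/12. 12⁻¹ ≡ 4 (mod 47) since 12·4 = 48 ≡ 1, so λ ≡ 12·4 ≡ 1.
  x = λ² - 23 - 23 = 1 - 46 ≡ 2; y = λ·(23 - 2) - 6 ≡ 15. → (2, 15)
3A: (2, 15) + (23, 6). λ = (6 - 15)/(23 - 2) ≡ 38/21 mod 47. 21⁻¹ ≡ 9 (mod 47) since 21·9 = 189 ≡ 1, so λ ≡ 13.
  x = λ² - 2 - 23 = 169 - 25 ≡ 3; y = λ·(2 - 3) - 15 ≡ 19. → (3, 19)
3A = (3, 19).
Finally 3A + B:
(3, 19) + (2, 15). λ = (15 - 19)/(2 - 3) ≡ 43/46 mod 47. 46⁻¹ ≡ 46 (mod 47) since 46·46 = 2116 ≡ 1, so λ ≡ 4.
  x = λ² - 3 - 2 = 16 - 5 ≡ 11; y = λ·(3 - 11) - 19 ≡ 43. → (11, 43)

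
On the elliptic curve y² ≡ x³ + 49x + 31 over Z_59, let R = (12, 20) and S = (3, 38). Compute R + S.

(48, 52)

(12, 20) + (3, 38). λ = (38 - 20)/(3 - 12) ≡ 18/50 mod 59. 50⁻¹ ≡ 13 (mod 59) since 50·13 = 650 ≡ 1, so λ ≡ 57.
  x = λ² - 12 - 3 = 3249 - 15 ≡ 48; y = λ·(12 - 48) - 20 ≡ 52. → (48, 52)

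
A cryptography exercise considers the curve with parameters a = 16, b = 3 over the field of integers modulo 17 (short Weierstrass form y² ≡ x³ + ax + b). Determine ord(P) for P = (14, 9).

5

2P: tangent at (14, 9): λ = (3·14² + 16)/(2·9) ≡ 9/1. 1⁻¹ ≡ 1 (mod 17), so λ ≡ 9·1 ≡ 9.
  x = λ² - 14 - 14 = 81 - 28 ≡ 2; y = λ·(14 - 2) - 9 ≡ 14. → (2, 14)
3P: (2, 14) + (14, 9). λ = (9 - 14)/(14 - 2) ≡ 12/12 mod 17. 12⁻¹ ≡ 10 (mod 17) since 12·10 = 120 ≡ 1, so λ ≡ 1.
  x = λ² - 2 - 14 = 1 - 16 ≡ 2; y = λ·(2 - 2) - 14 ≡ 3. → (2, 3)
4P: (2, 3) + (14, 9). λ = (9 - 3)/(14 - 2) ≡ 6/12 mod 17. 12⁻¹ ≡ 10 (mod 17), so λ ≡ 9.
  x = λ² - 2 - 14 = 81 - 16 ≡ 14; y = λ·(2 - 14) - 3 ≡ 8. → (14, 8)
5P: (14, 8) + (14, 9): same x and y₁ ≡ -y₂, so the sum is 𝒪.
5P = 𝒪, so the order is 5.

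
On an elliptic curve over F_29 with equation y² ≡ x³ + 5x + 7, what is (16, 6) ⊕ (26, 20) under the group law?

(16, 6) + (26, 20). λ = (20 - 6)/(26 - 16) ≡ 14/10 mod 29. 10⁻¹ ≡ 3 (mod 29), so λ ≡ 13.
  x = λ² - 16 - 26 = 169 - 42 ≡ 11; y = λ·(16 - 11) - 6 ≡ 1. → (11, 1)

(11, 1)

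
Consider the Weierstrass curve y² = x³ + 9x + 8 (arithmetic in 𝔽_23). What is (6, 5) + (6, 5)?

tangent at (6, 5): λ = (3·6² + 9)/(2·5) ≡ 2/10. 10⁻¹ ≡ 7 (mod 23), so λ ≡ 2·7 ≡ 14.
  x = λ² - 6 - 6 = 196 - 12 ≡ 0; y = λ·(6 - 0) - 5 ≡ 10. → (0, 10)

(0, 10)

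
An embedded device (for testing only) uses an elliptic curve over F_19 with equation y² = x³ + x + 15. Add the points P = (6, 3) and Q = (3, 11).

(6, 3) + (3, 11). λ = (11 - 3)/(3 - 6) ≡ 8/16 mod 19. 16⁻¹ ≡ 6 (mod 19), so λ ≡ 10.
  x = λ² - 6 - 3 = 100 - 9 ≡ 15; y = λ·(6 - 15) - 3 ≡ 2. → (15, 2)

(15, 2)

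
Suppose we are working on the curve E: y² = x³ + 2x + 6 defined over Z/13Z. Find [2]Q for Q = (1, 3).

(7, 5)

tangent at (1, 3): λ = (3·1² + 2)/(2·3) ≡ 5/6. 6⁻¹ ≡ 11 (mod 13) since 6·11 = 66 ≡ 1, so λ ≡ 5·11 ≡ 3.
  x = λ² - 1 - 1 = 9 - 2 ≡ 7; y = λ·(1 - 7) - 3 ≡ 5. → (7, 5)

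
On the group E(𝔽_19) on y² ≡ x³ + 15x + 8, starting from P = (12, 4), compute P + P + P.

O

Repeated addition: build up to 3P.
2P: tangent at (12, 4): λ = (3·12² + 15)/(2·4) ≡ 10/8. 8⁻¹ ≡ 12 (mod 19), so λ ≡ 10·12 ≡ 6.
  x = λ² - 12 - 12 = 36 - 24 ≡ 12; y = λ·(12 - 12) - 4 ≡ 15. → (12, 15)
3P: (12, 15) + (12, 4): same x and y₁ ≡ -y₂, so the sum is the point at infinity.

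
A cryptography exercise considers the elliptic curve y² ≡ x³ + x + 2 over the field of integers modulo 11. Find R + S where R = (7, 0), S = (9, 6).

(4, 9)

(7, 0) + (9, 6). λ = (6 - 0)/(9 - 7) ≡ 6/2 mod 11. 2⁻¹ ≡ 6 (mod 11) since 2·6 = 12 ≡ 1, so λ ≡ 3.
  x = λ² - 7 - 9 = 9 - 16 ≡ 4; y = λ·(7 - 4) - 0 ≡ 9. → (4, 9)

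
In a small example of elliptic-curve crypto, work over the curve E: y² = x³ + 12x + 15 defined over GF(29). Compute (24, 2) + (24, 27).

O

The two points share x = 24 and their y-coordinates satisfy 2 + 27 ≡ 0 (mod 29), so they are inverses. Their sum is ∞.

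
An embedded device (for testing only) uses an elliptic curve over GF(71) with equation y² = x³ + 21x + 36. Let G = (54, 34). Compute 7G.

Double-and-add on 7 = (111)₂. Start with G = (54, 34) for the leading 1-bit.
double: tangent at (54, 34): λ = (3·54² + 21)/(2·34) ≡ 36/68. 68⁻¹ ≡ 47 (mod 71), so λ ≡ 36·47 ≡ 59.
  x = λ² - 54 - 54 = 3481 - 108 ≡ 36; y = λ·(54 - 36) - 34 ≡ 34. → (36, 34)
add G: (36, 34) + (54, 34). λ = (34 - 34)/(54 - 36) ≡ 0/18 mod 71. 18⁻¹ ≡ 4 (mod 71) since 18·4 = 72 ≡ 1, so λ ≡ 0.
  x = λ² - 36 - 54 = 0 - 90 ≡ 52; y = λ·(36 - 52) - 34 ≡ 37. → (52, 37)
double: tangent at (52, 37): λ = (3·52² + 21)/(2·37) ≡ 39/3. 3⁻¹ ≡ 24 (mod 71), so λ ≡ 39·24 ≡ 13.
  x = λ² - 52 - 52 = 169 - 104 ≡ 65; y = λ·(52 - 65) - 37 ≡ 7. → (65, 7)
add G: (65, 7) + (54, 34). λ = (34 - 7)/(54 - 65) ≡ 27/60 mod 71. 60⁻¹ ≡ 58 (mod 71), so λ ≡ 4.
  x = λ² - 65 - 54 = 16 - 119 ≡ 39; y = λ·(65 - 39) - 7 ≡ 26. → (39, 26)

(39, 26)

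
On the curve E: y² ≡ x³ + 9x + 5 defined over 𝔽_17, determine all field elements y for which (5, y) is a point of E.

none

x³ + 9x + 5 = 175 ≡ 5 (mod 17).
5 is a non-residue mod 17; no y exists.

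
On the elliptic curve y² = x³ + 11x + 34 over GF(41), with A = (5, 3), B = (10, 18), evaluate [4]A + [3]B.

(36, 31)

First 4A:
Repeated addition: build up to 4A.
2A: tangent at (5, 3): λ = (3·5² + 11)/(2·3) ≡ 4/6. 6⁻¹ ≡ 7 (mod 41), so λ ≡ 4·7 ≡ 28.
  x = λ² - 5 - 5 = 784 - 10 ≡ 36; y = λ·(5 - 36) - 3 ≡ 31. → (36, 31)
3A: (36, 31) + (5, 3). λ = (3 - 31)/(5 - 36) ≡ 13/10 mod 41. 10⁻¹ ≡ 37 (mod 41) since 10·37 = 370 ≡ 1, so λ ≡ 30.
  x = λ² - 36 - 5 = 900 - 41 ≡ 39; y = λ·(36 - 39) - 31 ≡ 2. → (39, 2)
4A: (39, 2) + (5, 3). λ = (3 - 2)/(5 - 39) ≡ 1/7 mod 41. 7⁻¹ ≡ 6 (mod 41) since 7·6 = 42 ≡ 1, so λ ≡ 6.
  x = λ² - 39 - 5 = 36 - 44 ≡ 33; y = λ·(39 - 33) - 2 ≡ 34. → (33, 34)
4A = (33, 34).
Next 3B:
Repeated addition: build up to 3B.
2B: tangent at (10, 18): λ = (3·10² + 11)/(2·18) ≡ 24/36. 36⁻¹ ≡ 8 (mod 41), so λ ≡ 24·8 ≡ 28.
  x = λ² - 10 - 10 = 784 - 20 ≡ 26; y = λ·(10 - 26) - 18 ≡ 26. → (26, 26)
3B: (26, 26) + (10, 18). λ = (18 - 26)/(10 - 26) ≡ 33/25 mod 41. 25⁻¹ ≡ 23 (mod 41), so λ ≡ 21.
  x = λ² - 26 - 10 = 441 - 36 ≡ 36; y = λ·(26 - 36) - 26 ≡ 10. → (36, 10)
3B = (36, 10).
Finally 4A + 3B:
(33, 34) + (36, 10). λ = (10 - 34)/(36 - 33) ≡ 17/3 mod 41. 3⁻¹ ≡ 14 (mod 41) since 3·14 = 42 ≡ 1, so λ ≡ 33.
  x = λ² - 33 - 36 = 1089 - 69 ≡ 36; y = λ·(33 - 36) - 34 ≡ 31. → (36, 31)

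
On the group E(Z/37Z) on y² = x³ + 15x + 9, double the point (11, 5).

tangent at (11, 5): λ = (3·11² + 15)/(2·5) ≡ 8/10. 10⁻¹ ≡ 26 (mod 37) since 10·26 = 260 ≡ 1, so λ ≡ 8·26 ≡ 23.
  x = λ² - 11 - 11 = 529 - 22 ≡ 26; y = λ·(11 - 26) - 5 ≡ 20. → (26, 20)

(26, 20)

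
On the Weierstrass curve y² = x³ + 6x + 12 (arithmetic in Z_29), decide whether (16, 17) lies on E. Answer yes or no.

yes

y² = 17² ≡ 28; x³ + 6x + 12 = 4204 ≡ 28 (mod 29). 28 = 28.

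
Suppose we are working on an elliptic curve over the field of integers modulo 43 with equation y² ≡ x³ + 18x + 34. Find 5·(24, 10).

Write Q = (24, 10).
Double-and-add on 5 = (101)₂. Start with Q = (24, 10) for the leading 1-bit.
double: tangent at (24, 10): λ = (3·24² + 18)/(2·10) ≡ 26/20. 20⁻¹ ≡ 28 (mod 43), so λ ≡ 26·28 ≡ 40.
  x = λ² - 24 - 24 = 1600 - 48 ≡ 4; y = λ·(24 - 4) - 10 ≡ 16. → (4, 16)
double: tangent at (4, 16): λ = (3·4² + 18)/(2·16) ≡ 23/32. 32⁻¹ ≡ 39 (mod 43) since 32·39 = 1248 ≡ 1, so λ ≡ 23·39 ≡ 37.
  x = λ² - 4 - 4 = 1369 - 8 ≡ 28; y = λ·(4 - 28) - 16 ≡ 42. → (28, 42)
add Q: (28, 42) + (24, 10). λ = (10 - 42)/(24 - 28) ≡ 11/39 mod 43. 39⁻¹ ≡ 32 (mod 43), so λ ≡ 8.
  x = λ² - 28 - 24 = 64 - 52 ≡ 12; y = λ·(28 - 12) - 42 ≡ 0. → (12, 0)

(12, 0)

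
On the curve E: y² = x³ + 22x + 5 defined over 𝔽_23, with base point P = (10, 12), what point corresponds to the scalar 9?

Double-and-add on 9 = (1001)₂. Start with P = (10, 12) for the leading 1-bit.
double: tangent at (10, 12): λ = (3·10² + 22)/(2·12) ≡ 0/1. 1⁻¹ ≡ 1 (mod 23), so λ ≡ 0·1 ≡ 0.
  x = λ² - 10 - 10 = 0 - 20 ≡ 3; y = λ·(10 - 3) - 12 ≡ 11. → (3, 11)
double: tangent at (3, 11): λ = (3·3² + 22)/(2·11) ≡ 3/22. 22⁻¹ ≡ 22 (mod 23), so λ ≡ 3·22 ≡ 20.
  x = λ² - 3 - 3 = 400 - 6 ≡ 3; y = λ·(3 - 3) - 11 ≡ 12. → (3, 12)
double: tangent at (3, 12): λ = (3·3² + 22)/(2·12) ≡ 3/1. 1⁻¹ ≡ 1 (mod 23) since 1·1 = 1 ≡ 1, so λ ≡ 3·1 ≡ 3.
  x = λ² - 3 - 3 = 9 - 6 ≡ 3; y = λ·(3 - 3) - 12 ≡ 11. → (3, 11)
add P: (3, 11) + (10, 12). λ = (12 - 11)/(10 - 3) ≡ 1/7 mod 23. 7⁻¹ ≡ 10 (mod 23) since 7·10 = 70 ≡ 1, so λ ≡ 10.
  x = λ² - 3 - 10 = 100 - 13 ≡ 18; y = λ·(3 - 18) - 11 ≡ 0. → (18, 0)

(18, 0)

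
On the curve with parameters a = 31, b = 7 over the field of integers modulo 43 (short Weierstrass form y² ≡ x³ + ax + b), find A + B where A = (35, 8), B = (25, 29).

(35, 8) + (25, 29). λ = (29 - 8)/(25 - 35) ≡ 21/33 mod 43. 33⁻¹ ≡ 30 (mod 43) since 33·30 = 990 ≡ 1, so λ ≡ 28.
  x = λ² - 35 - 25 = 784 - 60 ≡ 36; y = λ·(35 - 36) - 8 ≡ 7. → (36, 7)

(36, 7)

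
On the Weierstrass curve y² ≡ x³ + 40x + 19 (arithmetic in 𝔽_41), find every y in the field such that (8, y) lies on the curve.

20, 21

x³ + 40x + 19 = 851 ≡ 31 (mod 41).
Square roots of 31 mod 41: 20 and 21 (since 20² = 400 ≡ 31).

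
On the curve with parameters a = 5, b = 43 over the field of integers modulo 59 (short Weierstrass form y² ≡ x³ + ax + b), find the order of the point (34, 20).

2P: tangent at (34, 20): λ = (3·34² + 5)/(2·20) ≡ 51/40. 40⁻¹ ≡ 31 (mod 59) since 40·31 = 1240 ≡ 1, so λ ≡ 51·31 ≡ 47.
  x = λ² - 34 - 34 = 2209 - 68 ≡ 17; y = λ·(34 - 17) - 20 ≡ 12. → (17, 12)
3P: (17, 12) + (34, 20). λ = (20 - 12)/(34 - 17) ≡ 8/17 mod 59. 17⁻¹ ≡ 7 (mod 59) since 17·7 = 119 ≡ 1, so λ ≡ 56.
  x = λ² - 17 - 34 = 3136 - 51 ≡ 17; y = λ·(17 - 17) - 12 ≡ 47. → (17, 47)
4P: (17, 47) + (34, 20). λ = (20 - 47)/(34 - 17) ≡ 32/17 mod 59. 17⁻¹ ≡ 7 (mod 59) since 17·7 = 119 ≡ 1, so λ ≡ 47.
  x = λ² - 17 - 34 = 2209 - 51 ≡ 34; y = λ·(17 - 34) - 47 ≡ 39. → (34, 39)
5P: (34, 39) + (34, 20): same x and y₁ ≡ -y₂, so the sum is the point at infinity.
5P = the point at infinity, so the order is 5.

5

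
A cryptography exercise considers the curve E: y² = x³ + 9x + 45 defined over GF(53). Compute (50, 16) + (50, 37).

The two points share x = 50 and their y-coordinates satisfy 16 + 37 ≡ 0 (mod 53), so they are inverses. Their sum is 𝒪.

O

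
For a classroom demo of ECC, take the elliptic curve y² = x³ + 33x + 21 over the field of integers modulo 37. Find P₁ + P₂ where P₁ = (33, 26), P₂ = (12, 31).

(33, 11)

(33, 26) + (12, 31). λ = (31 - 26)/(12 - 33) ≡ 5/16 mod 37. 16⁻¹ ≡ 7 (mod 37), so λ ≡ 35.
  x = λ² - 33 - 12 = 1225 - 45 ≡ 33; y = λ·(33 - 33) - 26 ≡ 11. → (33, 11)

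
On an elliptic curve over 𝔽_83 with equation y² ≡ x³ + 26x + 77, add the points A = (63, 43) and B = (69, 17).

(62, 8)

(63, 43) + (69, 17). λ = (17 - 43)/(69 - 63) ≡ 57/6 mod 83. 6⁻¹ ≡ 14 (mod 83), so λ ≡ 51.
  x = λ² - 63 - 69 = 2601 - 132 ≡ 62; y = λ·(63 - 62) - 43 ≡ 8. → (62, 8)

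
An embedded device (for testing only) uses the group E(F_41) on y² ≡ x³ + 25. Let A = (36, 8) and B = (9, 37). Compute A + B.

(21, 26)

(36, 8) + (9, 37). λ = (37 - 8)/(9 - 36) ≡ 29/14 mod 41. 14⁻¹ ≡ 3 (mod 41), so λ ≡ 5.
  x = λ² - 36 - 9 = 25 - 45 ≡ 21; y = λ·(36 - 21) - 8 ≡ 26. → (21, 26)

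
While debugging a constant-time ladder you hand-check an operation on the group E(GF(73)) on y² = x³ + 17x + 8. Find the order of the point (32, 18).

2P: tangent at (32, 18): λ = (3·32² + 17)/(2·18) ≡ 23/36. 36⁻¹ ≡ 71 (mod 73), so λ ≡ 23·71 ≡ 27.
  x = λ² - 32 - 32 = 729 - 64 ≡ 8; y = λ·(32 - 8) - 18 ≡ 46. → (8, 46)
3P: (8, 46) + (32, 18). λ = (18 - 46)/(32 - 8) ≡ 45/24 mod 73. 24⁻¹ ≡ 70 (mod 73) since 24·70 = 1680 ≡ 1, so λ ≡ 11.
  x = λ² - 8 - 32 = 121 - 40 ≡ 8; y = λ·(8 - 8) - 46 ≡ 27. → (8, 27)
4P: (8, 27) + (32, 18). λ = (18 - 27)/(32 - 8) ≡ 64/24 mod 73. 24⁻¹ ≡ 70 (mod 73), so λ ≡ 27.
  x = λ² - 8 - 32 = 729 - 40 ≡ 32; y = λ·(8 - 32) - 27 ≡ 55. → (32, 55)
5P: (32, 55) + (32, 18): same x and y₁ ≡ -y₂, so the sum is the point at infinity.
5P = the point at infinity, so the order is 5.

5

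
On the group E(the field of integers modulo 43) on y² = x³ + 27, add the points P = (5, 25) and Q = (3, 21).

(39, 36)

(5, 25) + (3, 21). λ = (21 - 25)/(3 - 5) ≡ 39/41 mod 43. 41⁻¹ ≡ 21 (mod 43) since 41·21 = 861 ≡ 1, so λ ≡ 2.
  x = λ² - 5 - 3 = 4 - 8 ≡ 39; y = λ·(5 - 39) - 25 ≡ 36. → (39, 36)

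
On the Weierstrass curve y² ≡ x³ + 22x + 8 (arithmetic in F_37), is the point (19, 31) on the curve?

y² = 31² ≡ 36; x³ + 22x + 8 = 7285 ≡ 33 (mod 37). 36 ≠ 33.

no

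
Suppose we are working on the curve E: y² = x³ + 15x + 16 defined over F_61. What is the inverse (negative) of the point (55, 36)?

(55, 25)

-(55, 36) = (55, -36 mod 61) = (55, 25).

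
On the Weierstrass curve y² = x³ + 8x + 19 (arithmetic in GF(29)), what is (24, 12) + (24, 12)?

(6, 14)

tangent at (24, 12): λ = (3·24² + 8)/(2·12) ≡ 25/24. 24⁻¹ ≡ 23 (mod 29) since 24·23 = 552 ≡ 1, so λ ≡ 25·23 ≡ 24.
  x = λ² - 24 - 24 = 576 - 48 ≡ 6; y = λ·(24 - 6) - 12 ≡ 14. → (6, 14)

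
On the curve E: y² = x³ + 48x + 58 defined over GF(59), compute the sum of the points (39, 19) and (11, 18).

(39, 19) + (11, 18). λ = (18 - 19)/(11 - 39) ≡ 58/31 mod 59. 31⁻¹ ≡ 40 (mod 59), so λ ≡ 19.
  x = λ² - 39 - 11 = 361 - 50 ≡ 16; y = λ·(39 - 16) - 19 ≡ 5. → (16, 5)

(16, 5)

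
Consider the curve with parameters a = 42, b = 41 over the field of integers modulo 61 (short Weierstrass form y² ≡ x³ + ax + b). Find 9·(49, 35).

Write G = (49, 35).
Double-and-add on 9 = (1001)₂. Start with G = (49, 35) for the leading 1-bit.
double: tangent at (49, 35): λ = (3·49² + 42)/(2·35) ≡ 47/9. 9⁻¹ ≡ 34 (mod 61), so λ ≡ 47·34 ≡ 12.
  x = λ² - 49 - 49 = 144 - 98 ≡ 46; y = λ·(49 - 46) - 35 ≡ 1. → (46, 1)
double: tangent at (46, 1): λ = (3·46² + 42)/(2·1) ≡ 46/2. 2⁻¹ ≡ 31 (mod 61), so λ ≡ 46·31 ≡ 23.
  x = λ² - 46 - 46 = 529 - 92 ≡ 10; y = λ·(46 - 10) - 1 ≡ 34. → (10, 34)
double: tangent at (10, 34): λ = (3·10² + 42)/(2·34) ≡ 37/7. 7⁻¹ ≡ 35 (mod 61), so λ ≡ 37·35 ≡ 14.
  x = λ² - 10 - 10 = 196 - 20 ≡ 54; y = λ·(10 - 54) - 34 ≡ 21. → (54, 21)
add G: (54, 21) + (49, 35). λ = (35 - 21)/(49 - 54) ≡ 14/56 mod 61. 56⁻¹ ≡ 12 (mod 61) since 56·12 = 672 ≡ 1, so λ ≡ 46.
  x = λ² - 54 - 49 = 2116 - 103 ≡ 0; y = λ·(54 - 0) - 21 ≡ 23. → (0, 23)

(0, 23)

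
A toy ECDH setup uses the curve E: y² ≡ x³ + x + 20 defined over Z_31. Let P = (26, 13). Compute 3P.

(14, 22)

Repeated addition: build up to 3P.
2P: tangent at (26, 13): λ = (3·26² + 1)/(2·13) ≡ 14/26. 26⁻¹ ≡ 6 (mod 31), so λ ≡ 14·6 ≡ 22.
  x = λ² - 26 - 26 = 484 - 52 ≡ 29; y = λ·(26 - 29) - 13 ≡ 14. → (29, 14)
3P: (29, 14) + (26, 13). λ = (13 - 14)/(26 - 29) ≡ 30/28 mod 31. 28⁻¹ ≡ 10 (mod 31), so λ ≡ 21.
  x = λ² - 29 - 26 = 441 - 55 ≡ 14; y = λ·(29 - 14) - 14 ≡ 22. → (14, 22)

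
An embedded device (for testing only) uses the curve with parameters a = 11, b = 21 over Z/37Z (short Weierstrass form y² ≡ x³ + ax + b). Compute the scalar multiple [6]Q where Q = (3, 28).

(13, 20)

Double-and-add on 6 = (110)₂. Start with Q = (3, 28) for the leading 1-bit.
double: tangent at (3, 28): λ = (3·3² + 11)/(2·28) ≡ 1/19. 19⁻¹ ≡ 2 (mod 37), so λ ≡ 1·2 ≡ 2.
  x = λ² - 3 - 3 = 4 - 6 ≡ 35; y = λ·(3 - 35) - 28 ≡ 19. → (35, 19)
add Q: (35, 19) + (3, 28). λ = (28 - 19)/(3 - 35) ≡ 9/5 mod 37. 5⁻¹ ≡ 15 (mod 37), so λ ≡ 24.
  x = λ² - 35 - 3 = 576 - 38 ≡ 20; y = λ·(35 - 20) - 19 ≡ 8. → (20, 8)
double: tangent at (20, 8): λ = (3·20² + 11)/(2·8) ≡ 27/16. 16⁻¹ ≡ 7 (mod 37), so λ ≡ 27·7 ≡ 4.
  x = λ² - 20 - 20 = 16 - 40 ≡ 13; y = λ·(20 - 13) - 8 ≡ 20. → (13, 20)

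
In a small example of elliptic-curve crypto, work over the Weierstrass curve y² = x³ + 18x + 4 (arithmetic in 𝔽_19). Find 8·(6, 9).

Write P = (6, 9).
Repeated addition: build up to 8P.
2P: tangent at (6, 9): λ = (3·6² + 18)/(2·9) ≡ 12/18. 18⁻¹ ≡ 18 (mod 19), so λ ≡ 12·18 ≡ 7.
  x = λ² - 6 - 6 = 49 - 12 ≡ 18; y = λ·(6 - 18) - 9 ≡ 2. → (18, 2)
3P: (18, 2) + (6, 9). λ = (9 - 2)/(6 - 18) ≡ 7/7 mod 19. 7⁻¹ ≡ 11 (mod 19), so λ ≡ 1.
  x = λ² - 18 - 6 = 1 - 24 ≡ 15; y = λ·(18 - 15) - 2 ≡ 1. → (15, 1)
4P: (15, 1) + (6, 9). λ = (9 - 1)/(6 - 15) ≡ 8/10 mod 19. 10⁻¹ ≡ 2 (mod 19) since 10·2 = 20 ≡ 1, so λ ≡ 16.
  x = λ² - 15 - 6 = 256 - 21 ≡ 7; y = λ·(15 - 7) - 1 ≡ 13. → (7, 13)
5P: (7, 13) + (6, 9). λ = (9 - 13)/(6 - 7) ≡ 15/18 mod 19. 18⁻¹ ≡ 18 (mod 19), so λ ≡ 4.
  x = λ² - 7 - 6 = 16 - 13 ≡ 3; y = λ·(7 - 3) - 13 ≡ 3. → (3, 3)
6P: (3, 3) + (6, 9). λ = (9 - 3)/(6 - 3) ≡ 6/3 mod 19. 3⁻¹ ≡ 13 (mod 19), so λ ≡ 2.
  x = λ² - 3 - 6 = 4 - 9 ≡ 14; y = λ·(3 - 14) - 3 ≡ 13. → (14, 13)
7P: (14, 13) + (6, 9). λ = (9 - 13)/(6 - 14) ≡ 15/11 mod 19. 11⁻¹ ≡ 7 (mod 19), so λ ≡ 10.
  x = λ² - 14 - 6 = 100 - 20 ≡ 4; y = λ·(14 - 4) - 13 ≡ 11. → (4, 11)
8P: (4, 11) + (6, 9). λ = (9 - 11)/(6 - 4) ≡ 17/2 mod 19. 2⁻¹ ≡ 10 (mod 19), so λ ≡ 18.
  x = λ² - 4 - 6 = 324 - 10 ≡ 10; y = λ·(4 - 10) - 11 ≡ 14. → (10, 14)

(10, 14)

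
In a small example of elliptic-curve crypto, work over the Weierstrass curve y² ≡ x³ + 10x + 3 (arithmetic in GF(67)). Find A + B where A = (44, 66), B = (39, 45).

(44, 66) + (39, 45). λ = (45 - 66)/(39 - 44) ≡ 46/62 mod 67. 62⁻¹ ≡ 40 (mod 67) since 62·40 = 2480 ≡ 1, so λ ≡ 31.
  x = λ² - 44 - 39 = 961 - 83 ≡ 7; y = λ·(44 - 7) - 66 ≡ 9. → (7, 9)

(7, 9)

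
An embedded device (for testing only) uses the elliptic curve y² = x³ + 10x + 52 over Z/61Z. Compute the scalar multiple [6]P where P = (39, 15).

(28, 18)

Double-and-add on 6 = (110)₂. Start with P = (39, 15) for the leading 1-bit.
double: tangent at (39, 15): λ = (3·39² + 10)/(2·15) ≡ 59/30. 30⁻¹ ≡ 59 (mod 61) since 30·59 = 1770 ≡ 1, so λ ≡ 59·59 ≡ 4.
  x = λ² - 39 - 39 = 16 - 78 ≡ 60; y = λ·(39 - 60) - 15 ≡ 23. → (60, 23)
add P: (60, 23) + (39, 15). λ = (15 - 23)/(39 - 60) ≡ 53/40 mod 61. 40⁻¹ ≡ 29 (mod 61) since 40·29 = 1160 ≡ 1, so λ ≡ 12.
  x = λ² - 60 - 39 = 144 - 99 ≡ 45; y = λ·(60 - 45) - 23 ≡ 35. → (45, 35)
double: tangent at (45, 35): λ = (3·45² + 10)/(2·35) ≡ 46/9. 9⁻¹ ≡ 34 (mod 61), so λ ≡ 46·34 ≡ 39.
  x = λ² - 45 - 45 = 1521 - 90 ≡ 28; y = λ·(45 - 28) - 35 ≡ 18. → (28, 18)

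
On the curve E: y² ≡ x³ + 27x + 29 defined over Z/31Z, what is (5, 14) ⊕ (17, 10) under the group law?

(5, 14) + (17, 10). λ = (10 - 14)/(17 - 5) ≡ 27/12 mod 31. 12⁻¹ ≡ 13 (mod 31) since 12·13 = 156 ≡ 1, so λ ≡ 10.
  x = λ² - 5 - 17 = 100 - 22 ≡ 16; y = λ·(5 - 16) - 14 ≡ 0. → (16, 0)

(16, 0)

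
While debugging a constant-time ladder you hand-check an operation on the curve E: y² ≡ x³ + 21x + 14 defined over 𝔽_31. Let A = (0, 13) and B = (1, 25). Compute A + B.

(0, 13) + (1, 25). λ = (25 - 13)/(1 - 0) ≡ 12/1 mod 31. 1⁻¹ ≡ 1 (mod 31) since 1·1 = 1 ≡ 1, so λ ≡ 12.
  x = λ² - 0 - 1 = 144 - 1 ≡ 19; y = λ·(0 - 19) - 13 ≡ 7. → (19, 7)

(19, 7)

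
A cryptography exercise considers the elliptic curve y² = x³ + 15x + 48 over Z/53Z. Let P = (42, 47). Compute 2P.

(47, 31)

tangent at (42, 47): λ = (3·42² + 15)/(2·47) ≡ 7/41. 41⁻¹ ≡ 22 (mod 53), so λ ≡ 7·22 ≡ 48.
  x = λ² - 42 - 42 = 2304 - 84 ≡ 47; y = λ·(42 - 47) - 47 ≡ 31. → (47, 31)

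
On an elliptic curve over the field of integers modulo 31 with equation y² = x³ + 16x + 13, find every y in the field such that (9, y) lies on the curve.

7, 24

x³ + 16x + 13 = 886 ≡ 18 (mod 31).
Square roots of 18 mod 31: 7 and 24 (since 7² = 49 ≡ 18).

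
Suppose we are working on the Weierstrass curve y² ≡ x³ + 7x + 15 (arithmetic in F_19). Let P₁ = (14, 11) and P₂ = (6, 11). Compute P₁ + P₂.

(18, 8)

(14, 11) + (6, 11). λ = (11 - 11)/(6 - 14) ≡ 0/11 mod 19. 11⁻¹ ≡ 7 (mod 19) since 11·7 = 77 ≡ 1, so λ ≡ 0.
  x = λ² - 14 - 6 = 0 - 20 ≡ 18; y = λ·(14 - 18) - 11 ≡ 8. → (18, 8)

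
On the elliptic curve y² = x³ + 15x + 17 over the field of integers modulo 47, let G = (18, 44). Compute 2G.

(11, 3)

tangent at (18, 44): λ = (3·18² + 15)/(2·44) ≡ 0/41. 41⁻¹ ≡ 39 (mod 47) since 41·39 = 1599 ≡ 1, so λ ≡ 0·39 ≡ 0.
  x = λ² - 18 - 18 = 0 - 36 ≡ 11; y = λ·(18 - 11) - 44 ≡ 3. → (11, 3)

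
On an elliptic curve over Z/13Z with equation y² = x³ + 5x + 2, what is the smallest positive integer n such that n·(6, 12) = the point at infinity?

2P: tangent at (6, 12): λ = (3·6² + 5)/(2·12) ≡ 9/11. 11⁻¹ ≡ 6 (mod 13) since 11·6 = 66 ≡ 1, so λ ≡ 9·6 ≡ 2.
  x = λ² - 6 - 6 = 4 - 12 ≡ 5; y = λ·(6 - 5) - 12 ≡ 3. → (5, 3)
3P: (5, 3) + (6, 12). λ = (12 - 3)/(6 - 5) ≡ 9/1 mod 13. 1⁻¹ ≡ 1 (mod 13), so λ ≡ 9.
  x = λ² - 5 - 6 = 81 - 11 ≡ 5; y = λ·(5 - 5) - 3 ≡ 10. → (5, 10)
4P: (5, 10) + (6, 12). λ = (12 - 10)/(6 - 5) ≡ 2/1 mod 13. 1⁻¹ ≡ 1 (mod 13), so λ ≡ 2.
  x = λ² - 5 - 6 = 4 - 11 ≡ 6; y = λ·(5 - 6) - 10 ≡ 1. → (6, 1)
5P: (6, 1) + (6, 12): same x and y₁ ≡ -y₂, so the sum is the point at infinity.
5P = the point at infinity, so the order is 5.

5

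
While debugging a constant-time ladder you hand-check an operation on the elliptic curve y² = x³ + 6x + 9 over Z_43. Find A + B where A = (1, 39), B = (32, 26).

(27, 26)

(1, 39) + (32, 26). λ = (26 - 39)/(32 - 1) ≡ 30/31 mod 43. 31⁻¹ ≡ 25 (mod 43), so λ ≡ 19.
  x = λ² - 1 - 32 = 361 - 33 ≡ 27; y = λ·(1 - 27) - 39 ≡ 26. → (27, 26)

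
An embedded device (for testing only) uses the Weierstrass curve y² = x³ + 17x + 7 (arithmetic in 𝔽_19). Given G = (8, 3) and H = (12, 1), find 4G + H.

First 4G:
Double-and-add on 4 = (100)₂. Start with G = (8, 3) for the leading 1-bit.
double: tangent at (8, 3): λ = (3·8² + 17)/(2·3) ≡ 0/6. 6⁻¹ ≡ 16 (mod 19), so λ ≡ 0·16 ≡ 0.
  x = λ² - 8 - 8 = 0 - 16 ≡ 3; y = λ·(8 - 3) - 3 ≡ 16. → (3, 16)
double: tangent at (3, 16): λ = (3·3² + 17)/(2·16) ≡ 6/13. 13⁻¹ ≡ 3 (mod 19) since 13·3 = 39 ≡ 1, so λ ≡ 6·3 ≡ 18.
  x = λ² - 3 - 3 = 324 - 6 ≡ 14; y = λ·(3 - 14) - 16 ≡ 14. → (14, 14)
4G = (14, 14).
Finally 4G + H:
(14, 14) + (12, 1). λ = (1 - 14)/(12 - 14) ≡ 6/17 mod 19. 17⁻¹ ≡ 9 (mod 19), so λ ≡ 16.
  x = λ² - 14 - 12 = 256 - 26 ≡ 2; y = λ·(14 - 2) - 14 ≡ 7. → (2, 7)

(2, 7)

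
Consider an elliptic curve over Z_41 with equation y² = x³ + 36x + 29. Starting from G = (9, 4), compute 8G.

(12, 37)

Repeated addition: build up to 8G.
2G: tangent at (9, 4): λ = (3·9² + 36)/(2·4) ≡ 33/8. 8⁻¹ ≡ 36 (mod 41) since 8·36 = 288 ≡ 1, so λ ≡ 33·36 ≡ 40.
  x = λ² - 9 - 9 = 1600 - 18 ≡ 24; y = λ·(9 - 24) - 4 ≡ 11. → (24, 11)
3G: (24, 11) + (9, 4). λ = (4 - 11)/(9 - 24) ≡ 34/26 mod 41. 26⁻¹ ≡ 30 (mod 41), so λ ≡ 36.
  x = λ² - 24 - 9 = 1296 - 33 ≡ 33; y = λ·(24 - 33) - 11 ≡ 34. → (33, 34)
4G: (33, 34) + (9, 4). λ = (4 - 34)/(9 - 33) ≡ 11/17 mod 41. 17⁻¹ ≡ 29 (mod 41), so λ ≡ 32.
  x = λ² - 33 - 9 = 1024 - 42 ≡ 39; y = λ·(33 - 39) - 34 ≡ 20. → (39, 20)
5G: (39, 20) + (9, 4). λ = (4 - 20)/(9 - 39) ≡ 25/11 mod 41. 11⁻¹ ≡ 15 (mod 41), so λ ≡ 6.
  x = λ² - 39 - 9 = 36 - 48 ≡ 29; y = λ·(39 - 29) - 20 ≡ 40. → (29, 40)
6G: (29, 40) + (9, 4). λ = (4 - 40)/(9 - 29) ≡ 5/21 mod 41. 21⁻¹ ≡ 2 (mod 41), so λ ≡ 10.
  x = λ² - 29 - 9 = 100 - 38 ≡ 21; y = λ·(29 - 21) - 40 ≡ 40. → (21, 40)
7G: (21, 40) + (9, 4). λ = (4 - 40)/(9 - 21) ≡ 5/29 mod 41. 29⁻¹ ≡ 17 (mod 41), so λ ≡ 3.
  x = λ² - 21 - 9 = 9 - 30 ≡ 20; y = λ·(21 - 20) - 40 ≡ 4. → (20, 4)
8G: (20, 4) + (9, 4). λ = (4 - 4)/(9 - 20) ≡ 0/30 mod 41. 30⁻¹ ≡ 26 (mod 41) since 30·26 = 780 ≡ 1, so λ ≡ 0.
  x = λ² - 20 - 9 = 0 - 29 ≡ 12; y = λ·(20 - 12) - 4 ≡ 37. → (12, 37)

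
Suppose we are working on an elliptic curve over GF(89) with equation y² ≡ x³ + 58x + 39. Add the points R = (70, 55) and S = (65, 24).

(70, 55) + (65, 24). λ = (24 - 55)/(65 - 70) ≡ 58/84 mod 89. 84⁻¹ ≡ 71 (mod 89), so λ ≡ 24.
  x = λ² - 70 - 65 = 576 - 135 ≡ 85; y = λ·(70 - 85) - 55 ≡ 30. → (85, 30)

(85, 30)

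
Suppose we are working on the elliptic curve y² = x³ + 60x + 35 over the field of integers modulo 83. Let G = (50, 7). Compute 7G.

(45, 30)

Double-and-add on 7 = (111)₂. Start with G = (50, 7) for the leading 1-bit.
double: tangent at (50, 7): λ = (3·50² + 60)/(2·7) ≡ 7/14. 14⁻¹ ≡ 6 (mod 83), so λ ≡ 7·6 ≡ 42.
  x = λ² - 50 - 50 = 1764 - 100 ≡ 4; y = λ·(50 - 4) - 7 ≡ 16. → (4, 16)
add G: (4, 16) + (50, 7). λ = (7 - 16)/(50 - 4) ≡ 74/46 mod 83. 46⁻¹ ≡ 74 (mod 83), so λ ≡ 81.
  x = λ² - 4 - 50 = 6561 - 54 ≡ 33; y = λ·(4 - 33) - 16 ≡ 42. → (33, 42)
double: tangent at (33, 42): λ = (3·33² + 60)/(2·42) ≡ 7/1. 1⁻¹ ≡ 1 (mod 83), so λ ≡ 7·1 ≡ 7.
  x = λ² - 33 - 33 = 49 - 66 ≡ 66; y = λ·(33 - 66) - 42 ≡ 59. → (66, 59)
add G: (66, 59) + (50, 7). λ = (7 - 59)/(50 - 66) ≡ 31/67 mod 83. 67⁻¹ ≡ 57 (mod 83), so λ ≡ 24.
  x = λ² - 66 - 50 = 576 - 116 ≡ 45; y = λ·(66 - 45) - 59 ≡ 30. → (45, 30)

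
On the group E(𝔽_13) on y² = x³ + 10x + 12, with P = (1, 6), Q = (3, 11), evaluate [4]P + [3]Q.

First 4P:
Double-and-add on 4 = (100)₂. Start with P = (1, 6) for the leading 1-bit.
double: tangent at (1, 6): λ = (3·1² + 10)/(2·6) ≡ 0/12. 12⁻¹ ≡ 12 (mod 13), so λ ≡ 0·12 ≡ 0.
  x = λ² - 1 - 1 = 0 - 2 ≡ 11; y = λ·(1 - 11) - 6 ≡ 7. → (11, 7)
double: tangent at (11, 7): λ = (3·11² + 10)/(2·7) ≡ 9/1. 1⁻¹ ≡ 1 (mod 13), so λ ≡ 9·1 ≡ 9.
  x = λ² - 11 - 11 = 81 - 22 ≡ 7; y = λ·(11 - 7) - 7 ≡ 3. → (7, 3)
4P = (7, 3).
Next 3Q:
Repeated addition: build up to 3Q.
2Q: tangent at (3, 11): λ = (3·3² + 10)/(2·11) ≡ 11/9. 9⁻¹ ≡ 3 (mod 13), so λ ≡ 11·3 ≡ 7.
  x = λ² - 3 - 3 = 49 - 6 ≡ 4; y = λ·(3 - 4) - 11 ≡ 8. → (4, 8)
3Q: (4, 8) + (3, 11). λ = (11 - 8)/(3 - 4) ≡ 3/12 mod 13. 12⁻¹ ≡ 12 (mod 13) since 12·12 = 144 ≡ 1, so λ ≡ 10.
  x = λ² - 4 - 3 = 100 - 7 ≡ 2; y = λ·(4 - 2) - 8 ≡ 12. → (2, 12)
3Q = (2, 12).
Finally 4P + 3Q:
(7, 3) + (2, 12). λ = (12 - 3)/(2 - 7) ≡ 9/8 mod 13. 8⁻¹ ≡ 5 (mod 13), so λ ≡ 6.
  x = λ² - 7 - 2 = 36 - 9 ≡ 1; y = λ·(7 - 1) - 3 ≡ 7. → (1, 7)

(1, 7)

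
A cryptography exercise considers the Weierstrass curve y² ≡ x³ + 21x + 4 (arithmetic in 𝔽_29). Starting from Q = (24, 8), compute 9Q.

Double-and-add on 9 = (1001)₂. Start with Q = (24, 8) for the leading 1-bit.
double: tangent at (24, 8): λ = (3·24² + 21)/(2·8) ≡ 9/16. 16⁻¹ ≡ 20 (mod 29) since 16·20 = 320 ≡ 1, so λ ≡ 9·20 ≡ 6.
  x = λ² - 24 - 24 = 36 - 48 ≡ 17; y = λ·(24 - 17) - 8 ≡ 5. → (17, 5)
double: tangent at (17, 5): λ = (3·17² + 21)/(2·5) ≡ 18/10. 10⁻¹ ≡ 3 (mod 29) since 10·3 = 30 ≡ 1, so λ ≡ 18·3 ≡ 25.
  x = λ² - 17 - 17 = 625 - 34 ≡ 11; y = λ·(17 - 11) - 5 ≡ 0. → (11, 0)
double: (11, 0) + (11, 0): same x and y₁ ≡ -y₂, so the sum is ∞.
add Q: ∞ + (24, 8) = (24, 8) (identity).

(24, 8)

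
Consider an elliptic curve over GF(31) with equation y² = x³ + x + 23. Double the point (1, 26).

(18, 18)

tangent at (1, 26): λ = (3·1² + 1)/(2·26) ≡ 4/21. 21⁻¹ ≡ 3 (mod 31), so λ ≡ 4·3 ≡ 12.
  x = λ² - 1 - 1 = 144 - 2 ≡ 18; y = λ·(1 - 18) - 26 ≡ 18. → (18, 18)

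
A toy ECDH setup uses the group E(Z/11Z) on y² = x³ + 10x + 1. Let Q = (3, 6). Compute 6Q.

Repeated addition: build up to 6Q.
2Q: tangent at (3, 6): λ = (3·3² + 10)/(2·6) ≡ 4/1. 1⁻¹ ≡ 1 (mod 11) since 1·1 = 1 ≡ 1, so λ ≡ 4·1 ≡ 4.
  x = λ² - 3 - 3 = 16 - 6 ≡ 10; y = λ·(3 - 10) - 6 ≡ 10. → (10, 10)
3Q: (10, 10) + (3, 6). λ = (6 - 10)/(3 - 10) ≡ 7/4 mod 11. 4⁻¹ ≡ 3 (mod 11) since 4·3 = 12 ≡ 1, so λ ≡ 10.
  x = λ² - 10 - 3 = 100 - 13 ≡ 10; y = λ·(10 - 10) - 10 ≡ 1. → (10, 1)
4Q: (10, 1) + (3, 6). λ = (6 - 1)/(3 - 10) ≡ 5/4 mod 11. 4⁻¹ ≡ 3 (mod 11) since 4·3 = 12 ≡ 1, so λ ≡ 4.
  x = λ² - 10 - 3 = 16 - 13 ≡ 3; y = λ·(10 - 3) - 1 ≡ 5. → (3, 5)
5Q: (3, 5) + (3, 6): same x and y₁ ≡ -y₂, so the sum is 𝒪.
6Q: 𝒪 + (3, 6) = (3, 6) (identity).

(3, 6)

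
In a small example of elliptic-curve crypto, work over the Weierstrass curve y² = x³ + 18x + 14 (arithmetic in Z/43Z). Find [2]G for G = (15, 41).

(28, 29)

tangent at (15, 41): λ = (3·15² + 18)/(2·41) ≡ 5/39. 39⁻¹ ≡ 32 (mod 43) since 39·32 = 1248 ≡ 1, so λ ≡ 5·32 ≡ 31.
  x = λ² - 15 - 15 = 961 - 30 ≡ 28; y = λ·(15 - 28) - 41 ≡ 29. → (28, 29)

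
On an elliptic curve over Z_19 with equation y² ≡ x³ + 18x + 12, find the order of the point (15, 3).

3

2P: tangent at (15, 3): λ = (3·15² + 18)/(2·3) ≡ 9/6. 6⁻¹ ≡ 16 (mod 19) since 6·16 = 96 ≡ 1, so λ ≡ 9·16 ≡ 11.
  x = λ² - 15 - 15 = 121 - 30 ≡ 15; y = λ·(15 - 15) - 3 ≡ 16. → (15, 16)
3P: (15, 16) + (15, 3): same x and y₁ ≡ -y₂, so the sum is ∞.
3P = ∞, so the order is 3.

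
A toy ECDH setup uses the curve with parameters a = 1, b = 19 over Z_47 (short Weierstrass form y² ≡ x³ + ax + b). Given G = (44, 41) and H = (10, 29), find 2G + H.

First 2G:
Repeated addition: build up to 2G.
2G: tangent at (44, 41): λ = (3·44² + 1)/(2·41) ≡ 28/35. 35⁻¹ ≡ 43 (mod 47), so λ ≡ 28·43 ≡ 29.
  x = λ² - 44 - 44 = 841 - 88 ≡ 1; y = λ·(44 - 1) - 41 ≡ 31. → (1, 31)
2G = (1, 31).
Finally 2G + H:
(1, 31) + (10, 29). λ = (29 - 31)/(10 - 1) ≡ 45/9 mod 47. 9⁻¹ ≡ 21 (mod 47), so λ ≡ 5.
  x = λ² - 1 - 10 = 25 - 11 ≡ 14; y = λ·(1 - 14) - 31 ≡ 45. → (14, 45)

(14, 45)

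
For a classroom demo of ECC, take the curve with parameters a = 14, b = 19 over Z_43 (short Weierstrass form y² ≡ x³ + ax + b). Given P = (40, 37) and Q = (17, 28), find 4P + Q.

First 4P:
Double-and-add on 4 = (100)₂. Start with P = (40, 37) for the leading 1-bit.
double: tangent at (40, 37): λ = (3·40² + 14)/(2·37) ≡ 41/31. 31⁻¹ ≡ 25 (mod 43), so λ ≡ 41·25 ≡ 36.
  x = λ² - 40 - 40 = 1296 - 80 ≡ 12; y = λ·(40 - 12) - 37 ≡ 25. → (12, 25)
double: tangent at (12, 25): λ = (3·12² + 14)/(2·25) ≡ 16/7. 7⁻¹ ≡ 37 (mod 43) since 7·37 = 259 ≡ 1, so λ ≡ 16·37 ≡ 33.
  x = λ² - 12 - 12 = 1089 - 24 ≡ 33; y = λ·(12 - 33) - 25 ≡ 13. → (33, 13)
4P = (33, 13).
Finally 4P + Q:
(33, 13) + (17, 28). λ = (28 - 13)/(17 - 33) ≡ 15/27 mod 43. 27⁻¹ ≡ 8 (mod 43) since 27·8 = 216 ≡ 1, so λ ≡ 34.
  x = λ² - 33 - 17 = 1156 - 50 ≡ 31; y = λ·(33 - 31) - 13 ≡ 12. → (31, 12)

(31, 12)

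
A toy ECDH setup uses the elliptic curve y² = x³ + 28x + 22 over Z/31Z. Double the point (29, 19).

(24, 14)

tangent at (29, 19): λ = (3·29² + 28)/(2·19) ≡ 9/7. 7⁻¹ ≡ 9 (mod 31), so λ ≡ 9·9 ≡ 19.
  x = λ² - 29 - 29 = 361 - 58 ≡ 24; y = λ·(29 - 24) - 19 ≡ 14. → (24, 14)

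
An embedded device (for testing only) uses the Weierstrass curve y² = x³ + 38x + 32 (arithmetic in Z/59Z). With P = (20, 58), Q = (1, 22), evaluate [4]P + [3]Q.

First 4P:
Double-and-add on 4 = (100)₂. Start with P = (20, 58) for the leading 1-bit.
double: tangent at (20, 58): λ = (3·20² + 38)/(2·58) ≡ 58/57. 57⁻¹ ≡ 29 (mod 59), so λ ≡ 58·29 ≡ 30.
  x = λ² - 20 - 20 = 900 - 40 ≡ 34; y = λ·(20 - 34) - 58 ≡ 53. → (34, 53)
double: tangent at (34, 53): λ = (3·34² + 38)/(2·53) ≡ 25/47. 47⁻¹ ≡ 54 (mod 59) since 47·54 = 2538 ≡ 1, so λ ≡ 25·54 ≡ 52.
  x = λ² - 34 - 34 = 2704 - 68 ≡ 40; y = λ·(34 - 40) - 53 ≡ 48. → (40, 48)
4P = (40, 48).
Next 3Q:
Repeated addition: build up to 3Q.
2Q: tangent at (1, 22): λ = (3·1² + 38)/(2·22) ≡ 41/44. 44⁻¹ ≡ 55 (mod 59) since 44·55 = 2420 ≡ 1, so λ ≡ 41·55 ≡ 13.
  x = λ² - 1 - 1 = 169 - 2 ≡ 49; y = λ·(1 - 49) - 22 ≡ 3. → (49, 3)
3Q: (49, 3) + (1, 22). λ = (22 - 3)/(1 - 49) ≡ 19/11 mod 59. 11⁻¹ ≡ 43 (mod 59) since 11·43 = 473 ≡ 1, so λ ≡ 50.
  x = λ² - 49 - 1 = 2500 - 50 ≡ 31; y = λ·(49 - 31) - 3 ≡ 12. → (31, 12)
3Q = (31, 12).
Finally 4P + 3Q:
(40, 48) + (31, 12). λ = (12 - 48)/(31 - 40) ≡ 23/50 mod 59. 50⁻¹ ≡ 13 (mod 59) since 50·13 = 650 ≡ 1, so λ ≡ 4.
  x = λ² - 40 - 31 = 16 - 71 ≡ 4; y = λ·(40 - 4) - 48 ≡ 37. → (4, 37)

(4, 37)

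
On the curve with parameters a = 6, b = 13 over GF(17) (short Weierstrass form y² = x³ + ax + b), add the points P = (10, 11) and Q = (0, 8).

(11, 4)

(10, 11) + (0, 8). λ = (8 - 11)/(0 - 10) ≡ 14/7 mod 17. 7⁻¹ ≡ 5 (mod 17) since 7·5 = 35 ≡ 1, so λ ≡ 2.
  x = λ² - 10 - 0 = 4 - 10 ≡ 11; y = λ·(10 - 11) - 11 ≡ 4. → (11, 4)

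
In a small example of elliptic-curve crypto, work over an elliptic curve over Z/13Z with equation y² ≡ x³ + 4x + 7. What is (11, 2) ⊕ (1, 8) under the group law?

(11, 2) + (1, 8). λ = (8 - 2)/(1 - 11) ≡ 6/3 mod 13. 3⁻¹ ≡ 9 (mod 13) since 3·9 = 27 ≡ 1, so λ ≡ 2.
  x = λ² - 11 - 1 = 4 - 12 ≡ 5; y = λ·(11 - 5) - 2 ≡ 10. → (5, 10)

(5, 10)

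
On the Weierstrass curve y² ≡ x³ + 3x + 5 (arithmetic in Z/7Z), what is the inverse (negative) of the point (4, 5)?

-(4, 5) = (4, -5 mod 7) = (4, 2).

(4, 2)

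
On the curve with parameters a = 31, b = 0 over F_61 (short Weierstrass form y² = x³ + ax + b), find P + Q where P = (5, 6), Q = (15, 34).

(5, 6) + (15, 34). λ = (34 - 6)/(15 - 5) ≡ 28/10 mod 61. 10⁻¹ ≡ 55 (mod 61) since 10·55 = 550 ≡ 1, so λ ≡ 15.
  x = λ² - 5 - 15 = 225 - 20 ≡ 22; y = λ·(5 - 22) - 6 ≡ 44. → (22, 44)

(22, 44)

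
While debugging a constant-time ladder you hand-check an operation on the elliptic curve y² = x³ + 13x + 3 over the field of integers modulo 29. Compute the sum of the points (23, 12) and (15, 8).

(23, 12) + (15, 8). λ = (8 - 12)/(15 - 23) ≡ 25/21 mod 29. 21⁻¹ ≡ 18 (mod 29), so λ ≡ 15.
  x = λ² - 23 - 15 = 225 - 38 ≡ 13; y = λ·(23 - 13) - 12 ≡ 22. → (13, 22)

(13, 22)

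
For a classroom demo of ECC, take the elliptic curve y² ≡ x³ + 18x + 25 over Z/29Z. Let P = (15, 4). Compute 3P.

Repeated addition: build up to 3P.
2P: tangent at (15, 4): λ = (3·15² + 18)/(2·4) ≡ 26/8. 8⁻¹ ≡ 11 (mod 29), so λ ≡ 26·11 ≡ 25.
  x = λ² - 15 - 15 = 625 - 30 ≡ 15; y = λ·(15 - 15) - 4 ≡ 25. → (15, 25)
3P: (15, 25) + (15, 4): same x and y₁ ≡ -y₂, so the sum is 𝒪.

O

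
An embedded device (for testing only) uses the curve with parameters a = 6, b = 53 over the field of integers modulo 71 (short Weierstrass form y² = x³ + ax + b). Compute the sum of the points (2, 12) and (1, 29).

(2, 59)

(2, 12) + (1, 29). λ = (29 - 12)/(1 - 2) ≡ 17/70 mod 71. 70⁻¹ ≡ 70 (mod 71) since 70·70 = 4900 ≡ 1, so λ ≡ 54.
  x = λ² - 2 - 1 = 2916 - 3 ≡ 2; y = λ·(2 - 2) - 12 ≡ 59. → (2, 59)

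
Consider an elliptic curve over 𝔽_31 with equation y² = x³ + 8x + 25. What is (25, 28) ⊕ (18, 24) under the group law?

(25, 28) + (18, 24). λ = (24 - 28)/(18 - 25) ≡ 27/24 mod 31. 24⁻¹ ≡ 22 (mod 31), so λ ≡ 5.
  x = λ² - 25 - 18 = 25 - 43 ≡ 13; y = λ·(25 - 13) - 28 ≡ 1. → (13, 1)

(13, 1)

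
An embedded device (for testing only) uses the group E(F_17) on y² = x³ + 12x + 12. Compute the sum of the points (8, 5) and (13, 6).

(11, 8)

(8, 5) + (13, 6). λ = (6 - 5)/(13 - 8) ≡ 1/5 mod 17. 5⁻¹ ≡ 7 (mod 17), so λ ≡ 7.
  x = λ² - 8 - 13 = 49 - 21 ≡ 11; y = λ·(8 - 11) - 5 ≡ 8. → (11, 8)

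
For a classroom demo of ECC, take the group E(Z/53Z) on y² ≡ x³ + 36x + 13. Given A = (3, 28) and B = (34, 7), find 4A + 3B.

(33, 12)

First 4A:
Repeated addition: build up to 4A.
2A: tangent at (3, 28): λ = (3·3² + 36)/(2·28) ≡ 10/3. 3⁻¹ ≡ 18 (mod 53), so λ ≡ 10·18 ≡ 21.
  x = λ² - 3 - 3 = 441 - 6 ≡ 11; y = λ·(3 - 11) - 28 ≡ 16. → (11, 16)
3A: (11, 16) + (3, 28). λ = (28 - 16)/(3 - 11) ≡ 12/45 mod 53. 45⁻¹ ≡ 33 (mod 53), so λ ≡ 25.
  x = λ² - 11 - 3 = 625 - 14 ≡ 28; y = λ·(11 - 28) - 16 ≡ 36. → (28, 36)
4A: (28, 36) + (3, 28). λ = (28 - 36)/(3 - 28) ≡ 45/28 mod 53. 28⁻¹ ≡ 36 (mod 53) since 28·36 = 1008 ≡ 1, so λ ≡ 30.
  x = λ² - 28 - 3 = 900 - 31 ≡ 21; y = λ·(28 - 21) - 36 ≡ 15. → (21, 15)
4A = (21, 15).
Next 3B:
Repeated addition: build up to 3B.
2B: tangent at (34, 7): λ = (3·34² + 36)/(2·7) ≡ 6/14. 14⁻¹ ≡ 19 (mod 53), so λ ≡ 6·19 ≡ 8.
  x = λ² - 34 - 34 = 64 - 68 ≡ 49; y = λ·(34 - 49) - 7 ≡ 32. → (49, 32)
3B: (49, 32) + (34, 7). λ = (7 - 32)/(34 - 49) ≡ 28/38 mod 53. 38⁻¹ ≡ 7 (mod 53) since 38·7 = 266 ≡ 1, so λ ≡ 37.
  x = λ² - 49 - 34 = 1369 - 83 ≡ 14; y = λ·(49 - 14) - 32 ≡ 44. → (14, 44)
3B = (14, 44).
Finally 4A + 3B:
(21, 15) + (14, 44). λ = (44 - 15)/(14 - 21) ≡ 29/46 mod 53. 46⁻¹ ≡ 15 (mod 53) since 46·15 = 690 ≡ 1, so λ ≡ 11.
  x = λ² - 21 - 14 = 121 - 35 ≡ 33; y = λ·(21 - 33) - 15 ≡ 12. → (33, 12)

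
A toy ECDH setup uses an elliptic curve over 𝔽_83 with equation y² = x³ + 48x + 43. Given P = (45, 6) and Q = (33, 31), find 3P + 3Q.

(2, 8)

First 3P:
Repeated addition: build up to 3P.
2P: tangent at (45, 6): λ = (3·45² + 48)/(2·6) ≡ 64/12. 12⁻¹ ≡ 7 (mod 83) since 12·7 = 84 ≡ 1, so λ ≡ 64·7 ≡ 33.
  x = λ² - 45 - 45 = 1089 - 90 ≡ 3; y = λ·(45 - 3) - 6 ≡ 52. → (3, 52)
3P: (3, 52) + (45, 6). λ = (6 - 52)/(45 - 3) ≡ 37/42 mod 83. 42⁻¹ ≡ 2 (mod 83) since 42·2 = 84 ≡ 1, so λ ≡ 74.
  x = λ² - 3 - 45 = 5476 - 48 ≡ 33; y = λ·(3 - 33) - 52 ≡ 52. → (33, 52)
3P = (33, 52).
Next 3Q:
Repeated addition: build up to 3Q.
2Q: tangent at (33, 31): λ = (3·33² + 48)/(2·31) ≡ 78/62. 62⁻¹ ≡ 79 (mod 83) since 62·79 = 4898 ≡ 1, so λ ≡ 78·79 ≡ 20.
  x = λ² - 33 - 33 = 400 - 66 ≡ 2; y = λ·(33 - 2) - 31 ≡ 8. → (2, 8)
3Q: (2, 8) + (33, 31). λ = (31 - 8)/(33 - 2) ≡ 23/31 mod 83. 31⁻¹ ≡ 75 (mod 83) since 31·75 = 2325 ≡ 1, so λ ≡ 65.
  x = λ² - 2 - 33 = 4225 - 35 ≡ 40; y = λ·(2 - 40) - 8 ≡ 12. → (40, 12)
3Q = (40, 12).
Finally 3P + 3Q:
(33, 52) + (40, 12). λ = (12 - 52)/(40 - 33) ≡ 43/7 mod 83. 7⁻¹ ≡ 12 (mod 83) since 7·12 = 84 ≡ 1, so λ ≡ 18.
  x = λ² - 33 - 40 = 324 - 73 ≡ 2; y = λ·(33 - 2) - 52 ≡ 8. → (2, 8)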